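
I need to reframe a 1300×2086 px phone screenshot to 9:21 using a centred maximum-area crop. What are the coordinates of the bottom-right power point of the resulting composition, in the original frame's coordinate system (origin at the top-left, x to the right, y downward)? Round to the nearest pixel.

1300/2086 > 9/21, so the 9:21 crop keeps the full height 2086 and trims width to 2086 × 9/21 = 894.00 px.
Left offset = (1300 − 894.00)/2 = 203.00 px; top offset = 0.
Bottom-right is two-thirds across and two-thirds down within the crop:
x = 203.00 + 2 × 894.00/3 ≈ 799; y = 0.00 + 2 × 2086.00/3 ≈ 1391.

(799, 1391)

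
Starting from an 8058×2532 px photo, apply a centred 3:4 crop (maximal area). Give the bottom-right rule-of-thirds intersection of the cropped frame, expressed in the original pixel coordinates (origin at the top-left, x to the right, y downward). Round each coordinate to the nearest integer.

8058/2532 > 3/4, so the 3:4 crop keeps the full height 2532 and trims width to 2532 × 3/4 = 1899.00 px.
Left offset = (8058 − 1899.00)/2 = 3079.50 px; top offset = 0.
Bottom-right is two-thirds across and two-thirds down within the crop:
x = 3079.50 + 2 × 1899.00/3 ≈ 4346; y = 0.00 + 2 × 2532.00/3 ≈ 1688.

x = 4346 px, y = 1688 px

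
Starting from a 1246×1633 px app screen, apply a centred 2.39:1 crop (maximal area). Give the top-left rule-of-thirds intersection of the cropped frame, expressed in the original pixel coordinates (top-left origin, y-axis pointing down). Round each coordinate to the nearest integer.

(415, 730)

1246/1633 < 2.39/1, so the 2.39:1 crop keeps the full width 1246 and trims height to 1246 × 1/2.39 = 521.34 px.
Top offset = (1633 − 521.34)/2 = 555.83 px; left offset = 0.
Top-left is one-third across and one-third down within the crop:
x = 0.00 + 1 × 1246.00/3 ≈ 415; y = 555.83 + 1 × 521.34/3 ≈ 730.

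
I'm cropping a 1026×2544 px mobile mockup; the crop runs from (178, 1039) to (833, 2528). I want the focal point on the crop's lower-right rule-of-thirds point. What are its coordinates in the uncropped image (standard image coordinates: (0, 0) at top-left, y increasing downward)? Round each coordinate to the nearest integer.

(615, 2032)

Crop width = 833 − 178 = 655 px; one third is 218.33 px.
Crop height = 2528 − 1039 = 1489 px; one third is 496.33 px.
The lower-right point is two-thirds across and two-thirds down within the crop:
x = 178 + 2 × 218.33 ≈ 615; y = 1039 + 2 × 496.33 ≈ 2032.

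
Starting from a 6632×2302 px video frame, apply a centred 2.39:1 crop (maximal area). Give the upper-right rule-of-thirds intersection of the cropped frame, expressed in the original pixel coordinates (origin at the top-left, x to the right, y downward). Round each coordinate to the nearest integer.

6632/2302 > 2.39/1, so the 2.39:1 crop keeps the full height 2302 and trims width to 2302 × 2.39/1 = 5501.78 px.
Left offset = (6632 − 5501.78)/2 = 565.11 px; top offset = 0.
Upper-right is two-thirds across and one-third down within the crop:
x = 565.11 + 2 × 5501.78/3 ≈ 4233; y = 0.00 + 1 × 2302.00/3 ≈ 767.

x = 4233 px, y = 767 px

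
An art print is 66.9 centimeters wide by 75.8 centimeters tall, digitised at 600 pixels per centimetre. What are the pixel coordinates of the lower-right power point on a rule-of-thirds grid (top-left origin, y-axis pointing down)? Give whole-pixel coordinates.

In pixels the canvas is 66.9 × 600 = 40140 wide and 75.8 × 600 = 45480 tall.
The lower-right point is two-thirds across and two-thirds down:
x = 2 × 40140/3 ≈ 26760; y = 2 × 45480/3 ≈ 30320.

x = 26760 px, y = 30320 px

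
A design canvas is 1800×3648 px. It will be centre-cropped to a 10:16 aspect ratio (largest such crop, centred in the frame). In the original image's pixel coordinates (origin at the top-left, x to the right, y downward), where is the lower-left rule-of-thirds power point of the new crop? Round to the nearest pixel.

1800/3648 < 10/16, so the 10:16 crop keeps the full width 1800 and trims height to 1800 × 16/10 = 2880.00 px.
Top offset = (3648 − 2880.00)/2 = 384.00 px; left offset = 0.
Lower-left is one-third across and two-thirds down within the crop:
x = 0.00 + 1 × 1800.00/3 ≈ 600; y = 384.00 + 2 × 2880.00/3 ≈ 2304.

(600, 2304)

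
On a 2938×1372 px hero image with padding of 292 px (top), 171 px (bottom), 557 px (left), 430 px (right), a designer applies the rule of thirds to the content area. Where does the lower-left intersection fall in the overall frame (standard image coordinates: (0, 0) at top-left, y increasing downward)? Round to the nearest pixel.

Content width = 2938 − 557 − 430 = 1951 px; content height = 1372 − 292 − 171 = 909 px.
Lower-left is one-third across and two-thirds down within the content area.
x = 557 + 1 × 1951/3 = 557 + 650.33 ≈ 1207
y = 292 + 2 × 909/3 = 292 + 606.00 ≈ 898

(1207, 898)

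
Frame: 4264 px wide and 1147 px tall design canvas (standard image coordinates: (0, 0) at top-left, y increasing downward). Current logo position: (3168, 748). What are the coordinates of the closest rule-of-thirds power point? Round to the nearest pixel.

x = 2843 px, y = 765 px

Third lines: x ∈ {1421, 2843}, y ∈ {382, 765}.
3168 is closer to x = 2843; 748 is closer to y = 765.
So the nearest intersection is the lower-right power point.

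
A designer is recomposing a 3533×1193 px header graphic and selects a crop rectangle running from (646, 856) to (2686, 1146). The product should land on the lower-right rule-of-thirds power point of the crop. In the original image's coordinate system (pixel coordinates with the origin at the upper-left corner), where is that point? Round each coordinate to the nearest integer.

(2006, 1049)

Crop width = 2686 − 646 = 2040 px; one third is 680.00 px.
Crop height = 1146 − 856 = 290 px; one third is 96.67 px.
The lower-right point is two-thirds across and two-thirds down within the crop:
x = 646 + 2 × 680.00 ≈ 2006; y = 856 + 2 × 96.67 ≈ 1049.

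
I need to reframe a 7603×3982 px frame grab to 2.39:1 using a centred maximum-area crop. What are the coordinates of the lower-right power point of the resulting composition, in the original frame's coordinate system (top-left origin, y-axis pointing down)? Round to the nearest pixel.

(5069, 2521)

7603/3982 < 2.39/1, so the 2.39:1 crop keeps the full width 7603 and trims height to 7603 × 1/2.39 = 3181.17 px.
Top offset = (3982 − 3181.17)/2 = 400.41 px; left offset = 0.
Lower-right is two-thirds across and two-thirds down within the crop:
x = 0.00 + 2 × 7603.00/3 ≈ 5069; y = 400.41 + 2 × 3181.17/3 ≈ 2521.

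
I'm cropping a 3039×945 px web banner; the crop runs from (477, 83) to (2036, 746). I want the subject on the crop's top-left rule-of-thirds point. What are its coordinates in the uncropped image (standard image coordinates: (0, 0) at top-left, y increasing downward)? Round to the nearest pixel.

Crop width = 2036 − 477 = 1559 px; one third is 519.67 px.
Crop height = 746 − 83 = 663 px; one third is 221.00 px.
The top-left point is one-third across and one-third down within the crop:
x = 477 + 1 × 519.67 ≈ 997; y = 83 + 1 × 221.00 ≈ 304.

(997, 304)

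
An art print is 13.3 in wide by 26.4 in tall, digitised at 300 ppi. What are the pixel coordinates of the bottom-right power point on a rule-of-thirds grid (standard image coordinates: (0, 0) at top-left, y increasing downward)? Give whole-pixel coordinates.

In pixels the canvas is 13.3 × 300 = 3990 wide and 26.4 × 300 = 7920 tall.
The bottom-right point is two-thirds across and two-thirds down:
x = 2 × 3990/3 ≈ 2660; y = 2 × 7920/3 ≈ 5280.

x = 2660 px, y = 5280 px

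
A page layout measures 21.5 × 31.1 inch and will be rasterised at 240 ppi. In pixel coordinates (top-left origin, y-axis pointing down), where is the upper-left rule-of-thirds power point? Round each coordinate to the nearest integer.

x = 1720 px, y = 2488 px

In pixels the canvas is 21.5 × 240 = 5160 wide and 31.1 × 240 = 7464 tall.
The upper-left point is one-third across and one-third down:
x = 1 × 5160/3 ≈ 1720; y = 1 × 7464/3 ≈ 2488.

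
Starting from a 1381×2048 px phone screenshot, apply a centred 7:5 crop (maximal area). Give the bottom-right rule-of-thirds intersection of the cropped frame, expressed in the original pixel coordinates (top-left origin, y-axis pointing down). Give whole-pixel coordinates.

(921, 1188)

1381/2048 < 7/5, so the 7:5 crop keeps the full width 1381 and trims height to 1381 × 5/7 = 986.43 px.
Top offset = (2048 − 986.43)/2 = 530.79 px; left offset = 0.
Bottom-right is two-thirds across and two-thirds down within the crop:
x = 0.00 + 2 × 1381.00/3 ≈ 921; y = 530.79 + 2 × 986.43/3 ≈ 1188.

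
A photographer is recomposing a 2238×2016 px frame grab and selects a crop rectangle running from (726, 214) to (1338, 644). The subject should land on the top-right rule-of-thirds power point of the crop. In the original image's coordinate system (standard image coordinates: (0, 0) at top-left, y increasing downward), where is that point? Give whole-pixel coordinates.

(1134, 357)

Crop width = 1338 − 726 = 612 px; one third is 204.00 px.
Crop height = 644 − 214 = 430 px; one third is 143.33 px.
The top-right point is two-thirds across and one-third down within the crop:
x = 726 + 2 × 204.00 ≈ 1134; y = 214 + 1 × 143.33 ≈ 357.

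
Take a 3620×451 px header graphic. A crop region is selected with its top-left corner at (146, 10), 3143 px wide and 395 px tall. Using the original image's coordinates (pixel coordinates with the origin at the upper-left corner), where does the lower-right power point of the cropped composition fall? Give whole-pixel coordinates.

(2241, 273)

One third of the crop width 3143 is 1047.67 px.
One third of the crop height 395 is 131.67 px.
The lower-right point is two-thirds across and two-thirds down within the crop:
x = 146 + 2 × 1047.67 ≈ 2241; y = 10 + 2 × 131.67 ≈ 273.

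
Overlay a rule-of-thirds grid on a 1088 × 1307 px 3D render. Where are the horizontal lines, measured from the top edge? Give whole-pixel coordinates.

1307 / 3 = 435.67, so the horizontal lines sit at one and two thirds of 1307.

436 px and 871 px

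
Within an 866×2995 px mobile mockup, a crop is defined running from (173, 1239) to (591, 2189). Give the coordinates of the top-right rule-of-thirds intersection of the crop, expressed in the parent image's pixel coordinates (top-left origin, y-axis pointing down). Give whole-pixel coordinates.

(452, 1556)

Crop width = 591 − 173 = 418 px; one third is 139.33 px.
Crop height = 2189 − 1239 = 950 px; one third is 316.67 px.
The top-right point is two-thirds across and one-third down within the crop:
x = 173 + 2 × 139.33 ≈ 452; y = 1239 + 1 × 316.67 ≈ 1556.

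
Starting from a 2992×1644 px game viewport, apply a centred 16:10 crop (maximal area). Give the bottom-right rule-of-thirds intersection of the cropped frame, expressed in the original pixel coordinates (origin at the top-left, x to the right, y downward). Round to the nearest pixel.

2992/1644 > 16/10, so the 16:10 crop keeps the full height 1644 and trims width to 1644 × 16/10 = 2630.40 px.
Left offset = (2992 − 2630.40)/2 = 180.80 px; top offset = 0.
Bottom-right is two-thirds across and two-thirds down within the crop:
x = 180.80 + 2 × 2630.40/3 ≈ 1934; y = 0.00 + 2 × 1644.00/3 ≈ 1096.

x = 1934 px, y = 1096 px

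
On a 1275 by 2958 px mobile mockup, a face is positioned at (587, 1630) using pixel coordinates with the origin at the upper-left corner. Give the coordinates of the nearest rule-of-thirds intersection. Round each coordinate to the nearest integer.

Third lines: x ∈ {425, 850}, y ∈ {986, 1972}.
587 is closer to x = 425; 1630 is closer to y = 1972.
So the nearest intersection is the lower-left power point.

(425, 1972)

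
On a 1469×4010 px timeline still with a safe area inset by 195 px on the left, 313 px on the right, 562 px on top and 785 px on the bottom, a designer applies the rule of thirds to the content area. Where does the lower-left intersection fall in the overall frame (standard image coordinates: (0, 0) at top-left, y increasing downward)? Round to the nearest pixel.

x = 515 px, y = 2337 px

Content width = 1469 − 195 − 313 = 961 px; content height = 4010 − 562 − 785 = 2663 px.
Lower-left is one-third across and two-thirds down within the content area.
x = 195 + 1 × 961/3 = 195 + 320.33 ≈ 515
y = 562 + 2 × 2663/3 = 562 + 1775.33 ≈ 2337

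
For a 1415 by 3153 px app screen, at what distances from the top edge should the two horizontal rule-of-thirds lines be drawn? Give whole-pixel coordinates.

y = 1051 px and y = 2102 px

3153 / 3 = 1051, so the horizontal lines sit at one and two thirds of 3153.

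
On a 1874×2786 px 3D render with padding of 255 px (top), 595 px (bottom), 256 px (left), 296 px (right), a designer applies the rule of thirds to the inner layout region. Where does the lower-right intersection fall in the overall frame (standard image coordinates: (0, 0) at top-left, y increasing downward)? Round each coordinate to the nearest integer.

Content width = 1874 − 256 − 296 = 1322 px; content height = 2786 − 255 − 595 = 1936 px.
Lower-right is two-thirds across and two-thirds down within the inner layout region.
x = 256 + 2 × 1322/3 = 256 + 881.33 ≈ 1137
y = 255 + 2 × 1936/3 = 255 + 1290.67 ≈ 1546

x = 1137 px, y = 1546 px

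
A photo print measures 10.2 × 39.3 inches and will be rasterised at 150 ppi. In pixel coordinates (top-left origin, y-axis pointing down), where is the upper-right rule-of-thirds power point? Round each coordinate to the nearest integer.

In pixels the canvas is 10.2 × 150 = 1530 wide and 39.3 × 150 = 5895 tall.
The upper-right point is two-thirds across and one-third down:
x = 2 × 1530/3 ≈ 1020; y = 1 × 5895/3 ≈ 1965.

x = 1020 px, y = 1965 px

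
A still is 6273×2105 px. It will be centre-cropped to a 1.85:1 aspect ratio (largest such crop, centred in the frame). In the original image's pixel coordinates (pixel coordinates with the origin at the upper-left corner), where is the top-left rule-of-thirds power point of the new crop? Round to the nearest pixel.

(2487, 702)

6273/2105 > 1.85/1, so the 1.85:1 crop keeps the full height 2105 and trims width to 2105 × 1.85/1 = 3894.25 px.
Left offset = (6273 − 3894.25)/2 = 1189.38 px; top offset = 0.
Top-left is one-third across and one-third down within the crop:
x = 1189.38 + 1 × 3894.25/3 ≈ 2487; y = 0.00 + 1 × 2105.00/3 ≈ 702.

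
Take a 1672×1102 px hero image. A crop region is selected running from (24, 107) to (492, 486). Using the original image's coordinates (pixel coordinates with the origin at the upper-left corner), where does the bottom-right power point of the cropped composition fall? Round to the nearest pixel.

Crop width = 492 − 24 = 468 px; one third is 156.00 px.
Crop height = 486 − 107 = 379 px; one third is 126.33 px.
The bottom-right point is two-thirds across and two-thirds down within the crop:
x = 24 + 2 × 156.00 ≈ 336; y = 107 + 2 × 126.33 ≈ 360.

x = 336 px, y = 360 px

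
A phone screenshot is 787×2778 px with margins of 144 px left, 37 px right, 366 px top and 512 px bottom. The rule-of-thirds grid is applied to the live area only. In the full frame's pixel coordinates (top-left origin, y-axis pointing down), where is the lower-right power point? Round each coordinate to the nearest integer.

Content width = 787 − 144 − 37 = 606 px; content height = 2778 − 366 − 512 = 1900 px.
Lower-right is two-thirds across and two-thirds down within the live area.
x = 144 + 2 × 606/3 = 144 + 404.00 ≈ 548
y = 366 + 2 × 1900/3 = 366 + 1266.67 ≈ 1633

x = 548 px, y = 1633 px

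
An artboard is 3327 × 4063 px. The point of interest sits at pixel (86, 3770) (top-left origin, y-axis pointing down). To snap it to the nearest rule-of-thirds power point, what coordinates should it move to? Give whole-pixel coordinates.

(1109, 2709)

Third lines: x ∈ {1109, 2218}, y ∈ {1354, 2709}.
86 is closer to x = 1109; 3770 is closer to y = 2709.
So the nearest intersection is the lower-left power point.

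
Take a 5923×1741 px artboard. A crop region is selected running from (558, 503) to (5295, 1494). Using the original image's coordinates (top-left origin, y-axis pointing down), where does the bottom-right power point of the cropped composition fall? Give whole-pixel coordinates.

Crop width = 5295 − 558 = 4737 px; one third is 1579.00 px.
Crop height = 1494 − 503 = 991 px; one third is 330.33 px.
The bottom-right point is two-thirds across and two-thirds down within the crop:
x = 558 + 2 × 1579.00 ≈ 3716; y = 503 + 2 × 330.33 ≈ 1164.

x = 3716 px, y = 1164 px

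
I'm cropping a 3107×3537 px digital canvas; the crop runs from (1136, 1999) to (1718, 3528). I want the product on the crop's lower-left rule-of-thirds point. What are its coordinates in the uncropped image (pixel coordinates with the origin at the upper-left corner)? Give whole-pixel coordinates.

Crop width = 1718 − 1136 = 582 px; one third is 194.00 px.
Crop height = 3528 − 1999 = 1529 px; one third is 509.67 px.
The lower-left point is one-third across and two-thirds down within the crop:
x = 1136 + 1 × 194.00 ≈ 1330; y = 1999 + 2 × 509.67 ≈ 3018.

(1330, 3018)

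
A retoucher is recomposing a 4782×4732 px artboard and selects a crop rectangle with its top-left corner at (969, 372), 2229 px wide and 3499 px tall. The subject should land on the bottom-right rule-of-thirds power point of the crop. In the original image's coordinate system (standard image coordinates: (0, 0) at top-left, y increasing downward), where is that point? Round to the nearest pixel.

One third of the crop width 2229 is 743.00 px.
One third of the crop height 3499 is 1166.33 px.
The bottom-right point is two-thirds across and two-thirds down within the crop:
x = 969 + 2 × 743.00 ≈ 2455; y = 372 + 2 × 1166.33 ≈ 2705.

x = 2455 px, y = 2705 px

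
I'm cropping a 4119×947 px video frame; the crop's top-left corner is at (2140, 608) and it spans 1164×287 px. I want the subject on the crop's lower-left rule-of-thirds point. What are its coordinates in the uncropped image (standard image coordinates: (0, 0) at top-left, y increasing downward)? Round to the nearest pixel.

One third of the crop width 1164 is 388.00 px.
One third of the crop height 287 is 95.67 px.
The lower-left point is one-third across and two-thirds down within the crop:
x = 2140 + 1 × 388.00 ≈ 2528; y = 608 + 2 × 95.67 ≈ 799.

x = 2528 px, y = 799 px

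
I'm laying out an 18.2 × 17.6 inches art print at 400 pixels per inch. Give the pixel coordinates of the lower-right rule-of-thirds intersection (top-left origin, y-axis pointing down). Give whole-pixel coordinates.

(4853, 4693)

In pixels the canvas is 18.2 × 400 = 7280 wide and 17.6 × 400 = 7040 tall.
The lower-right point is two-thirds across and two-thirds down:
x = 2 × 7280/3 ≈ 4853; y = 2 × 7040/3 ≈ 4693.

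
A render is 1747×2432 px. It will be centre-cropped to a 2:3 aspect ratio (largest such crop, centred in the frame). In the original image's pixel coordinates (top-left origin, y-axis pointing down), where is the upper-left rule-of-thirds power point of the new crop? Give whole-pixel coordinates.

1747/2432 > 2/3, so the 2:3 crop keeps the full height 2432 and trims width to 2432 × 2/3 = 1621.33 px.
Left offset = (1747 − 1621.33)/2 = 62.83 px; top offset = 0.
Upper-left is one-third across and one-third down within the crop:
x = 62.83 + 1 × 1621.33/3 ≈ 603; y = 0.00 + 1 × 2432.00/3 ≈ 811.

x = 603 px, y = 811 px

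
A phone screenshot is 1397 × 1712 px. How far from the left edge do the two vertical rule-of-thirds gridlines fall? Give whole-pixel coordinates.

x = 466 px and x = 931 px

1397 / 3 = 465.67, so the vertical lines sit at one and two thirds of 1397.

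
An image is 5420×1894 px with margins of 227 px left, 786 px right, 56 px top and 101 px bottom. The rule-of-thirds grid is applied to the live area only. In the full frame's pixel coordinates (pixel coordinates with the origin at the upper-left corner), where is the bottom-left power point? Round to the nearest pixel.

(1696, 1214)

Content width = 5420 − 227 − 786 = 4407 px; content height = 1894 − 56 − 101 = 1737 px.
Bottom-left is one-third across and two-thirds down within the live area.
x = 227 + 1 × 4407/3 = 227 + 1469.00 ≈ 1696
y = 56 + 2 × 1737/3 = 56 + 1158.00 ≈ 1214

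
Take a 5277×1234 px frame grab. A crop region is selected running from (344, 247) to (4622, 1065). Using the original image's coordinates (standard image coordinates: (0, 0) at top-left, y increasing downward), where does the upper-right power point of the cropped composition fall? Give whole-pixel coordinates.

Crop width = 4622 − 344 = 4278 px; one third is 1426.00 px.
Crop height = 1065 − 247 = 818 px; one third is 272.67 px.
The upper-right point is two-thirds across and one-third down within the crop:
x = 344 + 2 × 1426.00 ≈ 3196; y = 247 + 1 × 272.67 ≈ 520.

x = 3196 px, y = 520 px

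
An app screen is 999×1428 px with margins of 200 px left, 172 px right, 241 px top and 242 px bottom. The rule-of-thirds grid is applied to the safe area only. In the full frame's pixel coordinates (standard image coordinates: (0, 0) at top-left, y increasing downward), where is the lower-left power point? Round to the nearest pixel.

Content width = 999 − 200 − 172 = 627 px; content height = 1428 − 241 − 242 = 945 px.
Lower-left is one-third across and two-thirds down within the safe area.
x = 200 + 1 × 627/3 = 200 + 209.00 ≈ 409
y = 241 + 2 × 945/3 = 241 + 630.00 ≈ 871

(409, 871)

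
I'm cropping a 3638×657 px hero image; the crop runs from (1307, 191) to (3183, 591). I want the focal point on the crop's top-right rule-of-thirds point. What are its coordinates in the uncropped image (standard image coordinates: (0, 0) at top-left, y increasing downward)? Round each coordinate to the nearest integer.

(2558, 324)

Crop width = 3183 − 1307 = 1876 px; one third is 625.33 px.
Crop height = 591 − 191 = 400 px; one third is 133.33 px.
The top-right point is two-thirds across and one-third down within the crop:
x = 1307 + 2 × 625.33 ≈ 2558; y = 191 + 1 × 133.33 ≈ 324.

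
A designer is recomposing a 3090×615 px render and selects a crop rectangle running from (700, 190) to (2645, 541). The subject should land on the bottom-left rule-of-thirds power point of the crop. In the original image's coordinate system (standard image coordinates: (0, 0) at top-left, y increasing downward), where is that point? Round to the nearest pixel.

(1348, 424)

Crop width = 2645 − 700 = 1945 px; one third is 648.33 px.
Crop height = 541 − 190 = 351 px; one third is 117.00 px.
The bottom-left point is one-third across and two-thirds down within the crop:
x = 700 + 1 × 648.33 ≈ 1348; y = 190 + 2 × 117.00 ≈ 424.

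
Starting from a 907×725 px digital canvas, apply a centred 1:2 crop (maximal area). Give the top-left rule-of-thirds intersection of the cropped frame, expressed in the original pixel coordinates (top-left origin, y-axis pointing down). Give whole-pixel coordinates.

x = 393 px, y = 242 px

907/725 > 1/2, so the 1:2 crop keeps the full height 725 and trims width to 725 × 1/2 = 362.50 px.
Left offset = (907 − 362.50)/2 = 272.25 px; top offset = 0.
Top-left is one-third across and one-third down within the crop:
x = 272.25 + 1 × 362.50/3 ≈ 393; y = 0.00 + 1 × 725.00/3 ≈ 242.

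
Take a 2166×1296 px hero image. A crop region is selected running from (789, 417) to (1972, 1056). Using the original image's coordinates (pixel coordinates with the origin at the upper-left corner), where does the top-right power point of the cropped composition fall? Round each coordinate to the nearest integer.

(1578, 630)

Crop width = 1972 − 789 = 1183 px; one third is 394.33 px.
Crop height = 1056 − 417 = 639 px; one third is 213.00 px.
The top-right point is two-thirds across and one-third down within the crop:
x = 789 + 2 × 394.33 ≈ 1578; y = 417 + 1 × 213.00 ≈ 630.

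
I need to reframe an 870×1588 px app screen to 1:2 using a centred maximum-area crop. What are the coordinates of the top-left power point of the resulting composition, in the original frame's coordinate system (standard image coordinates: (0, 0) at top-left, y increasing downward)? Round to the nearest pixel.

x = 303 px, y = 529 px

870/1588 > 1/2, so the 1:2 crop keeps the full height 1588 and trims width to 1588 × 1/2 = 794.00 px.
Left offset = (870 − 794.00)/2 = 38.00 px; top offset = 0.
Top-left is one-third across and one-third down within the crop:
x = 38.00 + 1 × 794.00/3 ≈ 303; y = 0.00 + 1 × 1588.00/3 ≈ 529.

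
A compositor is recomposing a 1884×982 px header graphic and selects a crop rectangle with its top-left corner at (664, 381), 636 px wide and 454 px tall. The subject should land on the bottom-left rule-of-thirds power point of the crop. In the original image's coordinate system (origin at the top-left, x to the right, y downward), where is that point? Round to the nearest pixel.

One third of the crop width 636 is 212.00 px.
One third of the crop height 454 is 151.33 px.
The bottom-left point is one-third across and two-thirds down within the crop:
x = 664 + 1 × 212.00 ≈ 876; y = 381 + 2 × 151.33 ≈ 684.

x = 876 px, y = 684 px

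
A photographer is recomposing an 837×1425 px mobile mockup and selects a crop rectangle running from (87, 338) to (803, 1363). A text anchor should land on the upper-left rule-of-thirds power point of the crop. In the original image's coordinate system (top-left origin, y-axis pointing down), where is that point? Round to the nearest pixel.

Crop width = 803 − 87 = 716 px; one third is 238.67 px.
Crop height = 1363 − 338 = 1025 px; one third is 341.67 px.
The upper-left point is one-third across and one-third down within the crop:
x = 87 + 1 × 238.67 ≈ 326; y = 338 + 1 × 341.67 ≈ 680.

(326, 680)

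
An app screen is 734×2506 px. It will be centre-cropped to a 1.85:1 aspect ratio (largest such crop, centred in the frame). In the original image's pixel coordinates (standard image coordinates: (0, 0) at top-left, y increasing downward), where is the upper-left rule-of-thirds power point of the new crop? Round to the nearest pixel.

x = 245 px, y = 1187 px

734/2506 < 1.85/1, so the 1.85:1 crop keeps the full width 734 and trims height to 734 × 1/1.85 = 396.76 px.
Top offset = (2506 − 396.76)/2 = 1054.62 px; left offset = 0.
Upper-left is one-third across and one-third down within the crop:
x = 0.00 + 1 × 734.00/3 ≈ 245; y = 1054.62 + 1 × 396.76/3 ≈ 1187.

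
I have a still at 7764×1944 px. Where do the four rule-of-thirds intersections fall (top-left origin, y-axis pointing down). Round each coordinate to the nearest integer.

(2588, 648), (5176, 648), (2588, 1296), (5176, 1296)

One third of 7764 is 2588; one third of 1944 is 648.
Vertical third lines at x = 2588 and x = 5176; horizontal third lines at y = 648 and y = 1296.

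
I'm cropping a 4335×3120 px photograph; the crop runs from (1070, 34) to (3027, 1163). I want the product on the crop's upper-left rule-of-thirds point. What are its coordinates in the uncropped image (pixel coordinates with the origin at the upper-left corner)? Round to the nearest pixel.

Crop width = 3027 − 1070 = 1957 px; one third is 652.33 px.
Crop height = 1163 − 34 = 1129 px; one third is 376.33 px.
The upper-left point is one-third across and one-third down within the crop:
x = 1070 + 1 × 652.33 ≈ 1722; y = 34 + 1 × 376.33 ≈ 410.

x = 1722 px, y = 410 px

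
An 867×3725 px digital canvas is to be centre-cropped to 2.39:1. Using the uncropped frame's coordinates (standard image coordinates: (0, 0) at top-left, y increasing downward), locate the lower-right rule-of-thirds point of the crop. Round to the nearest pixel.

(578, 1923)

867/3725 < 2.39/1, so the 2.39:1 crop keeps the full width 867 and trims height to 867 × 1/2.39 = 362.76 px.
Top offset = (3725 − 362.76)/2 = 1681.12 px; left offset = 0.
Lower-right is two-thirds across and two-thirds down within the crop:
x = 0.00 + 2 × 867.00/3 ≈ 578; y = 1681.12 + 2 × 362.76/3 ≈ 1923.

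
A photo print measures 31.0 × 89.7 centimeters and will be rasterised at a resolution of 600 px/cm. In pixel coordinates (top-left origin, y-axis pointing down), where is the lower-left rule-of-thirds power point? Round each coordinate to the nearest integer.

x = 6200 px, y = 35880 px

In pixels the canvas is 31.0 × 600 = 18600 wide and 89.7 × 600 = 53820 tall.
The lower-left point is one-third across and two-thirds down:
x = 1 × 18600/3 ≈ 6200; y = 2 × 53820/3 ≈ 35880.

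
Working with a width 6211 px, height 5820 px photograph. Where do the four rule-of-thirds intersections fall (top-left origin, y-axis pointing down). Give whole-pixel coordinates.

One third of 6211 is 2070.33; one third of 5820 is 1940.
Vertical third lines at x = 2070 and x = 4141; horizontal third lines at y = 1940 and y = 3880.

(2070, 1940), (4141, 1940), (2070, 3880), (4141, 3880)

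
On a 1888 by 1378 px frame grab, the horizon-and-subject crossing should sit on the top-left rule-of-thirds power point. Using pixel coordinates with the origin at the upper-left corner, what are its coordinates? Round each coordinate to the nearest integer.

x = 629 px, y = 459 px

The top-left point sits one-third of the way across and one-third of the way down.
x = 1 × 1888/3 ≈ 629; y = 1 × 1378/3 ≈ 459.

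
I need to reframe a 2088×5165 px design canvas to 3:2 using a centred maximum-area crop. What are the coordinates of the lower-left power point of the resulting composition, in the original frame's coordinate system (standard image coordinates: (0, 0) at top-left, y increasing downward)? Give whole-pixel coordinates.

(696, 2815)

2088/5165 < 3/2, so the 3:2 crop keeps the full width 2088 and trims height to 2088 × 2/3 = 1392.00 px.
Top offset = (5165 − 1392.00)/2 = 1886.50 px; left offset = 0.
Lower-left is one-third across and two-thirds down within the crop:
x = 0.00 + 1 × 2088.00/3 ≈ 696; y = 1886.50 + 2 × 1392.00/3 ≈ 2815.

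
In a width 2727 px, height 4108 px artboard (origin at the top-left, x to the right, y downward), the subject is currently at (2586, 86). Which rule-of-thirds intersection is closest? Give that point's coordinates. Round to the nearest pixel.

x = 1818 px, y = 1369 px

Third lines: x ∈ {909, 1818}, y ∈ {1369, 2739}.
2586 is closer to x = 1818; 86 is closer to y = 1369.
So the nearest intersection is the upper-right power point.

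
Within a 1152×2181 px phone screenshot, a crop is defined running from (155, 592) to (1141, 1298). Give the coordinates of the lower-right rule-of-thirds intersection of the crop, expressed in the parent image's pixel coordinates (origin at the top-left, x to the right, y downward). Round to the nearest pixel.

x = 812 px, y = 1063 px

Crop width = 1141 − 155 = 986 px; one third is 328.67 px.
Crop height = 1298 − 592 = 706 px; one third is 235.33 px.
The lower-right point is two-thirds across and two-thirds down within the crop:
x = 155 + 2 × 328.67 ≈ 812; y = 592 + 2 × 235.33 ≈ 1063.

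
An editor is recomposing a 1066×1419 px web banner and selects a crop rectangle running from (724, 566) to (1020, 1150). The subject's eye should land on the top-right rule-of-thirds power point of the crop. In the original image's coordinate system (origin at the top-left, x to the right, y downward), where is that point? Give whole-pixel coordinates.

(921, 761)

Crop width = 1020 − 724 = 296 px; one third is 98.67 px.
Crop height = 1150 − 566 = 584 px; one third is 194.67 px.
The top-right point is two-thirds across and one-third down within the crop:
x = 724 + 2 × 98.67 ≈ 921; y = 566 + 1 × 194.67 ≈ 761.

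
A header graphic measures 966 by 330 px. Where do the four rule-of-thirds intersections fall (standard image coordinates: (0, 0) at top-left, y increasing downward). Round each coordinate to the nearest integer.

(322, 110), (644, 110), (322, 220), (644, 220)

One third of 966 is 322; one third of 330 is 110.
Vertical third lines at x = 322 and x = 644; horizontal third lines at y = 110 and y = 220.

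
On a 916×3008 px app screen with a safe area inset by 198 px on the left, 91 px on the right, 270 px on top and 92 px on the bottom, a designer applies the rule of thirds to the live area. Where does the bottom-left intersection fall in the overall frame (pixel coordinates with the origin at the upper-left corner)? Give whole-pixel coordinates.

Content width = 916 − 198 − 91 = 627 px; content height = 3008 − 270 − 92 = 2646 px.
Bottom-left is one-third across and two-thirds down within the live area.
x = 198 + 1 × 627/3 = 198 + 209.00 ≈ 407
y = 270 + 2 × 2646/3 = 270 + 1764.00 ≈ 2034

x = 407 px, y = 2034 px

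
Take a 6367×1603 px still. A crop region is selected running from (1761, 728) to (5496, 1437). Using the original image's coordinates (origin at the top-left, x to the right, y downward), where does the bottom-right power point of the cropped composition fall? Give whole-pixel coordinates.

(4251, 1201)

Crop width = 5496 − 1761 = 3735 px; one third is 1245.00 px.
Crop height = 1437 − 728 = 709 px; one third is 236.33 px.
The bottom-right point is two-thirds across and two-thirds down within the crop:
x = 1761 + 2 × 1245.00 ≈ 4251; y = 728 + 2 × 236.33 ≈ 1201.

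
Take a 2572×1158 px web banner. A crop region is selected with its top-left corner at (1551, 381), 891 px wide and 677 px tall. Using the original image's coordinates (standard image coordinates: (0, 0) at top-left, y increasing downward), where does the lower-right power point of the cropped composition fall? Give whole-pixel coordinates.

One third of the crop width 891 is 297.00 px.
One third of the crop height 677 is 225.67 px.
The lower-right point is two-thirds across and two-thirds down within the crop:
x = 1551 + 2 × 297.00 ≈ 2145; y = 381 + 2 × 225.67 ≈ 832.

x = 2145 px, y = 832 px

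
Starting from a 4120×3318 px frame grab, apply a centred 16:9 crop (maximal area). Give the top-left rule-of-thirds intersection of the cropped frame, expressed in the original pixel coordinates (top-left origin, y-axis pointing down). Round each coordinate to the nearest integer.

x = 1373 px, y = 1273 px

4120/3318 < 16/9, so the 16:9 crop keeps the full width 4120 and trims height to 4120 × 9/16 = 2317.50 px.
Top offset = (3318 − 2317.50)/2 = 500.25 px; left offset = 0.
Top-left is one-third across and one-third down within the crop:
x = 0.00 + 1 × 4120.00/3 ≈ 1373; y = 500.25 + 1 × 2317.50/3 ≈ 1273.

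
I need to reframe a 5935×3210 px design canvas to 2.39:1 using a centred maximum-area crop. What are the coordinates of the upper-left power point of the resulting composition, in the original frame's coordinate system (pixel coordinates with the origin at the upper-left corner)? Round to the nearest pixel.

5935/3210 < 2.39/1, so the 2.39:1 crop keeps the full width 5935 and trims height to 5935 × 1/2.39 = 2483.26 px.
Top offset = (3210 − 2483.26)/2 = 363.37 px; left offset = 0.
Upper-left is one-third across and one-third down within the crop:
x = 0.00 + 1 × 5935.00/3 ≈ 1978; y = 363.37 + 1 × 2483.26/3 ≈ 1191.

x = 1978 px, y = 1191 px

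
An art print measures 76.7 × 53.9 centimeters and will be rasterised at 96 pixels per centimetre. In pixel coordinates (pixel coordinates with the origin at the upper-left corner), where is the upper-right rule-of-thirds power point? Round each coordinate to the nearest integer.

In pixels the canvas is 76.7 × 96 = 7363.2 wide and 53.9 × 96 = 5174.4 tall.
The upper-right point is two-thirds across and one-third down:
x = 2 × 7363.2/3 ≈ 4909; y = 1 × 5174.4/3 ≈ 1725.

x = 4909 px, y = 1725 px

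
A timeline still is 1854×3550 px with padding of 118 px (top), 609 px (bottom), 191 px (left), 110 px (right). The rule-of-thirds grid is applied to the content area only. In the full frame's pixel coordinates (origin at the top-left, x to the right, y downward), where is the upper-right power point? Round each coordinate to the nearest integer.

Content width = 1854 − 191 − 110 = 1553 px; content height = 3550 − 118 − 609 = 2823 px.
Upper-right is two-thirds across and one-third down within the content area.
x = 191 + 2 × 1553/3 = 191 + 1035.33 ≈ 1226
y = 118 + 1 × 2823/3 = 118 + 941.00 ≈ 1059

x = 1226 px, y = 1059 px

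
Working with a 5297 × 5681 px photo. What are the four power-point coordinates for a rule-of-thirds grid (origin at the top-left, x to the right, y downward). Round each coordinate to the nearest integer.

(1766, 1894), (3531, 1894), (1766, 3787), (3531, 3787)

One third of 5297 is 1765.67; one third of 5681 is 1893.67.
Vertical third lines at x = 1766 and x = 3531; horizontal third lines at y = 1894 and y = 3787.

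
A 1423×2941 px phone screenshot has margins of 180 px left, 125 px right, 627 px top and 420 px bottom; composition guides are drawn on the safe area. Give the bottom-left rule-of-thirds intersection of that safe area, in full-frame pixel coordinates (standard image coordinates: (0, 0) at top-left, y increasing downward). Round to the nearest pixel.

x = 553 px, y = 1890 px

Content width = 1423 − 180 − 125 = 1118 px; content height = 2941 − 627 − 420 = 1894 px.
Bottom-left is one-third across and two-thirds down within the safe area.
x = 180 + 1 × 1118/3 = 180 + 372.67 ≈ 553
y = 627 + 2 × 1894/3 = 627 + 1262.67 ≈ 1890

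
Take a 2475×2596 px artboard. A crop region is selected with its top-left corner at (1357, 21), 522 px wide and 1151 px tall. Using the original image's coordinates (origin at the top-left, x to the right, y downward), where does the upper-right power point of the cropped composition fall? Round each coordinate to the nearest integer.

One third of the crop width 522 is 174.00 px.
One third of the crop height 1151 is 383.67 px.
The upper-right point is two-thirds across and one-third down within the crop:
x = 1357 + 2 × 174.00 ≈ 1705; y = 21 + 1 × 383.67 ≈ 405.

x = 1705 px, y = 405 px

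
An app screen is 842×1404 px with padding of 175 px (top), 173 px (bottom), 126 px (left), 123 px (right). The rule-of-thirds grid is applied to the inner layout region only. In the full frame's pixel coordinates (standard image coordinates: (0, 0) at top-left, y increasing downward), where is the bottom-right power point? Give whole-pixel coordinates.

(521, 879)

Content width = 842 − 126 − 123 = 593 px; content height = 1404 − 175 − 173 = 1056 px.
Bottom-right is two-thirds across and two-thirds down within the inner layout region.
x = 126 + 2 × 593/3 = 126 + 395.33 ≈ 521
y = 175 + 2 × 1056/3 = 175 + 704.00 ≈ 879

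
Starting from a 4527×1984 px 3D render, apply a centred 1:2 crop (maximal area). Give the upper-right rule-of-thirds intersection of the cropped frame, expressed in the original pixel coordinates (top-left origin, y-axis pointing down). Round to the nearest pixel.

4527/1984 > 1/2, so the 1:2 crop keeps the full height 1984 and trims width to 1984 × 1/2 = 992.00 px.
Left offset = (4527 − 992.00)/2 = 1767.50 px; top offset = 0.
Upper-right is two-thirds across and one-third down within the crop:
x = 1767.50 + 2 × 992.00/3 ≈ 2429; y = 0.00 + 1 × 1984.00/3 ≈ 661.

x = 2429 px, y = 661 px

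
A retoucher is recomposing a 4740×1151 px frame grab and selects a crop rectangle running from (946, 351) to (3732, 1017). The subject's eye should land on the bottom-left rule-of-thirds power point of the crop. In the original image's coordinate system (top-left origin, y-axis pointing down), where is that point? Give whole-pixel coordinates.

Crop width = 3732 − 946 = 2786 px; one third is 928.67 px.
Crop height = 1017 − 351 = 666 px; one third is 222.00 px.
The bottom-left point is one-third across and two-thirds down within the crop:
x = 946 + 1 × 928.67 ≈ 1875; y = 351 + 2 × 222.00 ≈ 795.

x = 1875 px, y = 795 px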